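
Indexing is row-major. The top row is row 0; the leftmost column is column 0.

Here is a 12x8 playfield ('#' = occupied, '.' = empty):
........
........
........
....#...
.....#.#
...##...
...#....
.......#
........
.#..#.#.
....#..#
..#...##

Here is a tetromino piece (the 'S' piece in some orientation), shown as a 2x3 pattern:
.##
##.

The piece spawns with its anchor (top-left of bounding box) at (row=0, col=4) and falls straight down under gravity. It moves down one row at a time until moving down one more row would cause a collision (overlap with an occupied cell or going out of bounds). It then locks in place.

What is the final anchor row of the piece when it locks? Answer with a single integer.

Answer: 1

Derivation:
Spawn at (row=0, col=4). Try each row:
  row 0: fits
  row 1: fits
  row 2: blocked -> lock at row 1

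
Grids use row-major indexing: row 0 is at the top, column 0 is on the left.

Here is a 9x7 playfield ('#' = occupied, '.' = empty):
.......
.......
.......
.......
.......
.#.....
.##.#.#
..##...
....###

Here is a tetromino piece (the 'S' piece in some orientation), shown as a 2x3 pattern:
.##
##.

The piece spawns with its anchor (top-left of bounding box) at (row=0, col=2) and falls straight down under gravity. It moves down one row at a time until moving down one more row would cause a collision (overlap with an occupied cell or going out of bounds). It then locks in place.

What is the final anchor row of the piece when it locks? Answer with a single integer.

Spawn at (row=0, col=2). Try each row:
  row 0: fits
  row 1: fits
  row 2: fits
  row 3: fits
  row 4: fits
  row 5: blocked -> lock at row 4

Answer: 4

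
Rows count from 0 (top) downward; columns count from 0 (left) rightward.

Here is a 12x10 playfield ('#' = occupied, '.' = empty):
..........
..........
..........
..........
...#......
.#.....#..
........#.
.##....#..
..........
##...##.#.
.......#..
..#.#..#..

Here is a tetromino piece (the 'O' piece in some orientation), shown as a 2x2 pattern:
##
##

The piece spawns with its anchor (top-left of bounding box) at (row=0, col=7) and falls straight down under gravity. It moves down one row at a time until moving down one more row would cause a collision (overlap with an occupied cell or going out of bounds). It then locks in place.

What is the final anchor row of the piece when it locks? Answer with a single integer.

Answer: 3

Derivation:
Spawn at (row=0, col=7). Try each row:
  row 0: fits
  row 1: fits
  row 2: fits
  row 3: fits
  row 4: blocked -> lock at row 3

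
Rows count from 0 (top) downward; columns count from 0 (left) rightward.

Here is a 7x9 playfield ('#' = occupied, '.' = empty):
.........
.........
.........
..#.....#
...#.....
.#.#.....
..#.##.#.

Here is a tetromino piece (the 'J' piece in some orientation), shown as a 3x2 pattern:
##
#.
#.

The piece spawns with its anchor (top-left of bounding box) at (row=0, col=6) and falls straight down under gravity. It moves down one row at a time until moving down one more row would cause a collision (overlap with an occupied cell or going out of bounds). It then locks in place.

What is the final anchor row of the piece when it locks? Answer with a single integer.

Spawn at (row=0, col=6). Try each row:
  row 0: fits
  row 1: fits
  row 2: fits
  row 3: fits
  row 4: fits
  row 5: blocked -> lock at row 4

Answer: 4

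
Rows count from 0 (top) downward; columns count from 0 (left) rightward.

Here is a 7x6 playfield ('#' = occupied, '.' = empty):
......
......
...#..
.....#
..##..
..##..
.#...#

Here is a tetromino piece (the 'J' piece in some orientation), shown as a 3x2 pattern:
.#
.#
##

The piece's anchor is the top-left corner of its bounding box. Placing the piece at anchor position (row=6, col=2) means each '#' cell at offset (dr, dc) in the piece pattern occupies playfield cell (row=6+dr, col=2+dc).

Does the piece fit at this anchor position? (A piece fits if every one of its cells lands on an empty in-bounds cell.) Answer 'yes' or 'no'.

Answer: no

Derivation:
Check each piece cell at anchor (6, 2):
  offset (0,1) -> (6,3): empty -> OK
  offset (1,1) -> (7,3): out of bounds -> FAIL
  offset (2,0) -> (8,2): out of bounds -> FAIL
  offset (2,1) -> (8,3): out of bounds -> FAIL
All cells valid: no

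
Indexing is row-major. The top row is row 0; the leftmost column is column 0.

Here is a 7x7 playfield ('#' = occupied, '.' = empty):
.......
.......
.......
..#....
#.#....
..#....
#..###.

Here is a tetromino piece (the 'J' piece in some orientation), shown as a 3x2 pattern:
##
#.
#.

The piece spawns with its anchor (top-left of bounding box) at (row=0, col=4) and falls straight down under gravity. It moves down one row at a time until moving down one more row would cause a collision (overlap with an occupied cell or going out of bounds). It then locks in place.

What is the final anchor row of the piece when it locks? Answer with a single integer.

Answer: 3

Derivation:
Spawn at (row=0, col=4). Try each row:
  row 0: fits
  row 1: fits
  row 2: fits
  row 3: fits
  row 4: blocked -> lock at row 3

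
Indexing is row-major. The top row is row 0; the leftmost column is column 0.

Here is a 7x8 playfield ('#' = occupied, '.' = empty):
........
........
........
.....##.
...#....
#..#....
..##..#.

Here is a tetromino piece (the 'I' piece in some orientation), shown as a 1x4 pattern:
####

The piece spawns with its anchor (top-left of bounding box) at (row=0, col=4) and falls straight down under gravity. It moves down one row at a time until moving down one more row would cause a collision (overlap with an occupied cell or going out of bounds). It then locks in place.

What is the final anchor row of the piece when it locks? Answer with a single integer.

Answer: 2

Derivation:
Spawn at (row=0, col=4). Try each row:
  row 0: fits
  row 1: fits
  row 2: fits
  row 3: blocked -> lock at row 2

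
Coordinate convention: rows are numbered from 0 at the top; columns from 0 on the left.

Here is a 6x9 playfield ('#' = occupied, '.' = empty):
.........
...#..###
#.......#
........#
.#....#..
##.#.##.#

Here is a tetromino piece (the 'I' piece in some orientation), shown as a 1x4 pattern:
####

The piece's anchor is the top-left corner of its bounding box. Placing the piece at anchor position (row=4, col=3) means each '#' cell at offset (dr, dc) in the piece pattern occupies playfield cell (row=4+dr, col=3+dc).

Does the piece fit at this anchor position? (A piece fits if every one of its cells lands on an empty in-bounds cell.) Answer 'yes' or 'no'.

Answer: no

Derivation:
Check each piece cell at anchor (4, 3):
  offset (0,0) -> (4,3): empty -> OK
  offset (0,1) -> (4,4): empty -> OK
  offset (0,2) -> (4,5): empty -> OK
  offset (0,3) -> (4,6): occupied ('#') -> FAIL
All cells valid: no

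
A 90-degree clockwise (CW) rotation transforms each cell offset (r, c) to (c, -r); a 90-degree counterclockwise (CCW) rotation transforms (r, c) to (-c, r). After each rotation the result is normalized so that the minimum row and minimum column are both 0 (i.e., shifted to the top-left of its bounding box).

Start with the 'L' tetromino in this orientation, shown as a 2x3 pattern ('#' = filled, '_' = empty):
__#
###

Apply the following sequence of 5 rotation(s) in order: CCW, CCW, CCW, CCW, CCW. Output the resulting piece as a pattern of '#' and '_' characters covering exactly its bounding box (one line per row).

Answer: ##
_#
_#

Derivation:
Start:
__#
###
After rotation 1 (CCW):
##
_#
_#
After rotation 2 (CCW):
###
#__
After rotation 3 (CCW):
#_
#_
##
After rotation 4 (CCW):
__#
###
After rotation 5 (CCW):
##
_#
_#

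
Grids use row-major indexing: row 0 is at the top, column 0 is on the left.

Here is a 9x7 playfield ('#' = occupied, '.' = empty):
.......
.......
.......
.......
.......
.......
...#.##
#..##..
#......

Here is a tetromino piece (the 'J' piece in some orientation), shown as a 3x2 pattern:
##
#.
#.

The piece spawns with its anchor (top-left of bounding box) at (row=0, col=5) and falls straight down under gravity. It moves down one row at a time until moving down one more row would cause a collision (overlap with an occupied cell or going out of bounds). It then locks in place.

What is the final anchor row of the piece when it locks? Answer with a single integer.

Answer: 3

Derivation:
Spawn at (row=0, col=5). Try each row:
  row 0: fits
  row 1: fits
  row 2: fits
  row 3: fits
  row 4: blocked -> lock at row 3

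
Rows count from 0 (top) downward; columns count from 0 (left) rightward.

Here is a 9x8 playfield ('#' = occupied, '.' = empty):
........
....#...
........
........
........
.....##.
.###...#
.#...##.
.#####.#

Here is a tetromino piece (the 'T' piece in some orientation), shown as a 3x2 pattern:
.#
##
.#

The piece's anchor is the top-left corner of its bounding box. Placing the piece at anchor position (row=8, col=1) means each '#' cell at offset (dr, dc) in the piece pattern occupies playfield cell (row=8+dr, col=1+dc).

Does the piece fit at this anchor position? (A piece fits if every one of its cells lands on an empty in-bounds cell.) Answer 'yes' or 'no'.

Answer: no

Derivation:
Check each piece cell at anchor (8, 1):
  offset (0,1) -> (8,2): occupied ('#') -> FAIL
  offset (1,0) -> (9,1): out of bounds -> FAIL
  offset (1,1) -> (9,2): out of bounds -> FAIL
  offset (2,1) -> (10,2): out of bounds -> FAIL
All cells valid: no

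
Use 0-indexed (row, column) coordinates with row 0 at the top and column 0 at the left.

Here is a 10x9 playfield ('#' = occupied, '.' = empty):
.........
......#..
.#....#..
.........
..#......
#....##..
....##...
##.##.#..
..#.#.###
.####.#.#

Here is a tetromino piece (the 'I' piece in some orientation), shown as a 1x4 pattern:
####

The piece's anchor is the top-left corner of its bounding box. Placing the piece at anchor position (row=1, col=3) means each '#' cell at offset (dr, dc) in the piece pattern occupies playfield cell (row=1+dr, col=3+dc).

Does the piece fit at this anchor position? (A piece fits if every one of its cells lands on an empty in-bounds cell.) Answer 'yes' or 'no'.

Answer: no

Derivation:
Check each piece cell at anchor (1, 3):
  offset (0,0) -> (1,3): empty -> OK
  offset (0,1) -> (1,4): empty -> OK
  offset (0,2) -> (1,5): empty -> OK
  offset (0,3) -> (1,6): occupied ('#') -> FAIL
All cells valid: no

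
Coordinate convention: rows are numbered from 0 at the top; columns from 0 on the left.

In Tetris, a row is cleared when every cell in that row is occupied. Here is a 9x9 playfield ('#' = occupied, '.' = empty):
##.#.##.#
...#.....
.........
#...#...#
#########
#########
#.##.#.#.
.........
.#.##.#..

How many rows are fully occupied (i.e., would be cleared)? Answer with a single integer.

Check each row:
  row 0: 3 empty cells -> not full
  row 1: 8 empty cells -> not full
  row 2: 9 empty cells -> not full
  row 3: 6 empty cells -> not full
  row 4: 0 empty cells -> FULL (clear)
  row 5: 0 empty cells -> FULL (clear)
  row 6: 4 empty cells -> not full
  row 7: 9 empty cells -> not full
  row 8: 5 empty cells -> not full
Total rows cleared: 2

Answer: 2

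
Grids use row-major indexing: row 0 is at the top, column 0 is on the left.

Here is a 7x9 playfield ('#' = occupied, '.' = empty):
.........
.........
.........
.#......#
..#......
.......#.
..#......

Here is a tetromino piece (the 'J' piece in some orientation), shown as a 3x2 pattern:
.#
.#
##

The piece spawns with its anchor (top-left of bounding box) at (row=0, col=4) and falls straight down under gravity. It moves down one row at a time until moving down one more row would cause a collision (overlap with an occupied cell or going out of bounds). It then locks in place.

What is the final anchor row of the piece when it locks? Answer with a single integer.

Answer: 4

Derivation:
Spawn at (row=0, col=4). Try each row:
  row 0: fits
  row 1: fits
  row 2: fits
  row 3: fits
  row 4: fits
  row 5: blocked -> lock at row 4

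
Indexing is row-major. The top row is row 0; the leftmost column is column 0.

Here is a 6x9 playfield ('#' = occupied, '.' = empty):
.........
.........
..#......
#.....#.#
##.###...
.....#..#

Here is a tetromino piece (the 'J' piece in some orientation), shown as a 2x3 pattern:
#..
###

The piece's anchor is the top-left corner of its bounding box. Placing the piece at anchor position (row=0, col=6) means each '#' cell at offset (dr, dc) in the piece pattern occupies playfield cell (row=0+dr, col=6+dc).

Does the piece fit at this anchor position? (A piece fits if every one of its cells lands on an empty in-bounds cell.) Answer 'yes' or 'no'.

Answer: yes

Derivation:
Check each piece cell at anchor (0, 6):
  offset (0,0) -> (0,6): empty -> OK
  offset (1,0) -> (1,6): empty -> OK
  offset (1,1) -> (1,7): empty -> OK
  offset (1,2) -> (1,8): empty -> OK
All cells valid: yes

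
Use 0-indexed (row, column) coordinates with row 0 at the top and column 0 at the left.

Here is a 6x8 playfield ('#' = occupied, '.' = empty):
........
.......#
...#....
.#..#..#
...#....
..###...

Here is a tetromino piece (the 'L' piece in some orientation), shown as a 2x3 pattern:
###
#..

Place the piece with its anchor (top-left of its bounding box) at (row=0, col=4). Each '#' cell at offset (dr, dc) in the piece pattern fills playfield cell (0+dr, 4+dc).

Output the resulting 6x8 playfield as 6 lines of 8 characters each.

Fill (0+0,4+0) = (0,4)
Fill (0+0,4+1) = (0,5)
Fill (0+0,4+2) = (0,6)
Fill (0+1,4+0) = (1,4)

Answer: ....###.
....#..#
...#....
.#..#..#
...#....
..###...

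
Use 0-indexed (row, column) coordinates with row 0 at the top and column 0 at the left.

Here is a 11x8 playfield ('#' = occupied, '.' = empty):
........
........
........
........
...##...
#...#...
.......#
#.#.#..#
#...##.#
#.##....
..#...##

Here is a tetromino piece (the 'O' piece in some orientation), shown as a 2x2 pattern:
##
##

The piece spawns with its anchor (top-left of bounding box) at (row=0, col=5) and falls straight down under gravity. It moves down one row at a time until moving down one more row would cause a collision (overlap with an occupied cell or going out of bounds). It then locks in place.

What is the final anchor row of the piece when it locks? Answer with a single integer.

Answer: 6

Derivation:
Spawn at (row=0, col=5). Try each row:
  row 0: fits
  row 1: fits
  row 2: fits
  row 3: fits
  row 4: fits
  row 5: fits
  row 6: fits
  row 7: blocked -> lock at row 6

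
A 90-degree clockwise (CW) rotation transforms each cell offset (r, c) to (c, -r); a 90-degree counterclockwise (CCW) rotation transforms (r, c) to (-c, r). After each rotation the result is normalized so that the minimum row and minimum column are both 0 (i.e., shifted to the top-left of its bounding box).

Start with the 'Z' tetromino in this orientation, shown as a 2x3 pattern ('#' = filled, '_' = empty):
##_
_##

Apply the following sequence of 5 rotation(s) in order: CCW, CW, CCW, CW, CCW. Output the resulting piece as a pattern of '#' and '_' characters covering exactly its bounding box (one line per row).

Start:
##_
_##
After rotation 1 (CCW):
_#
##
#_
After rotation 2 (CW):
##_
_##
After rotation 3 (CCW):
_#
##
#_
After rotation 4 (CW):
##_
_##
After rotation 5 (CCW):
_#
##
#_

Answer: _#
##
#_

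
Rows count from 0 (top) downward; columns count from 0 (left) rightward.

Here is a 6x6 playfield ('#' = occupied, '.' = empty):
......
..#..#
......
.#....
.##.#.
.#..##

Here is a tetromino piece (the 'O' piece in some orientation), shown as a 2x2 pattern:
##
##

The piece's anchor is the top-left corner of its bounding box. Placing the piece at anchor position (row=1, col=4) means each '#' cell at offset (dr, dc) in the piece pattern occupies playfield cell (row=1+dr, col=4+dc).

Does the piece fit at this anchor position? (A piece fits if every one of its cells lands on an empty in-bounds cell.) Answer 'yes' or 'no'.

Check each piece cell at anchor (1, 4):
  offset (0,0) -> (1,4): empty -> OK
  offset (0,1) -> (1,5): occupied ('#') -> FAIL
  offset (1,0) -> (2,4): empty -> OK
  offset (1,1) -> (2,5): empty -> OK
All cells valid: no

Answer: no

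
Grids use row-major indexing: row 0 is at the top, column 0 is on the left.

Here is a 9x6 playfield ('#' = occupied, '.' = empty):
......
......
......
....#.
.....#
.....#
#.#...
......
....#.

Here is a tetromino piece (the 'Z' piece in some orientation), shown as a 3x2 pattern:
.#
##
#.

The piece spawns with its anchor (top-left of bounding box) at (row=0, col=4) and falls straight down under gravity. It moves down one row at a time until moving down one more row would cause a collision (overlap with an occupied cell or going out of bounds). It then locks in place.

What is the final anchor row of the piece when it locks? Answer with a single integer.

Spawn at (row=0, col=4). Try each row:
  row 0: fits
  row 1: blocked -> lock at row 0

Answer: 0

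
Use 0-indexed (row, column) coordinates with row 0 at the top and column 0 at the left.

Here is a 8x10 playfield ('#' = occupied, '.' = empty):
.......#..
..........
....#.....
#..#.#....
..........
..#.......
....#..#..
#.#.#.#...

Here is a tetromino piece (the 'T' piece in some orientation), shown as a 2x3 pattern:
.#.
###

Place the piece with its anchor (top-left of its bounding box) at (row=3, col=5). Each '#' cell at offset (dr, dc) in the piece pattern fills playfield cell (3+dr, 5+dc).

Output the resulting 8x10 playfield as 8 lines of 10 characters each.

Answer: .......#..
..........
....#.....
#..#.##...
.....###..
..#.......
....#..#..
#.#.#.#...

Derivation:
Fill (3+0,5+1) = (3,6)
Fill (3+1,5+0) = (4,5)
Fill (3+1,5+1) = (4,6)
Fill (3+1,5+2) = (4,7)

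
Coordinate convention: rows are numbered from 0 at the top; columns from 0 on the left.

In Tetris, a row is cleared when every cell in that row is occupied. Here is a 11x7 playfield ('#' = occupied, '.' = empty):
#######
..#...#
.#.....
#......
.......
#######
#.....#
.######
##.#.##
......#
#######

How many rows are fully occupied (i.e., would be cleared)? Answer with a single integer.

Answer: 3

Derivation:
Check each row:
  row 0: 0 empty cells -> FULL (clear)
  row 1: 5 empty cells -> not full
  row 2: 6 empty cells -> not full
  row 3: 6 empty cells -> not full
  row 4: 7 empty cells -> not full
  row 5: 0 empty cells -> FULL (clear)
  row 6: 5 empty cells -> not full
  row 7: 1 empty cell -> not full
  row 8: 2 empty cells -> not full
  row 9: 6 empty cells -> not full
  row 10: 0 empty cells -> FULL (clear)
Total rows cleared: 3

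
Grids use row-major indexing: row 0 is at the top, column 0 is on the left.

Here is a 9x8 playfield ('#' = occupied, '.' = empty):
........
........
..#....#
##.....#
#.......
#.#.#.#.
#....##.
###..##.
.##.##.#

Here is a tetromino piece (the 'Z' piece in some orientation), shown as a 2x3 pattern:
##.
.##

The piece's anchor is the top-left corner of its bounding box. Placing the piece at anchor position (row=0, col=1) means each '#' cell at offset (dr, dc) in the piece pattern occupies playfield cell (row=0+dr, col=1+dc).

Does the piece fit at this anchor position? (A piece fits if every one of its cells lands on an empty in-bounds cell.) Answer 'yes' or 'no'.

Answer: yes

Derivation:
Check each piece cell at anchor (0, 1):
  offset (0,0) -> (0,1): empty -> OK
  offset (0,1) -> (0,2): empty -> OK
  offset (1,1) -> (1,2): empty -> OK
  offset (1,2) -> (1,3): empty -> OK
All cells valid: yes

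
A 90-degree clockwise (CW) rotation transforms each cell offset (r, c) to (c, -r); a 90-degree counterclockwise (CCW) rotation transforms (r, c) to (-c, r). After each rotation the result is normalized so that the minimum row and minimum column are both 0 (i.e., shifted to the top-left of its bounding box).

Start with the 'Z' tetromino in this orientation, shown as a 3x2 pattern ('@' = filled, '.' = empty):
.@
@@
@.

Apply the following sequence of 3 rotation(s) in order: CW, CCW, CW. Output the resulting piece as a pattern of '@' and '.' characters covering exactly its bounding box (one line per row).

Start:
.@
@@
@.
After rotation 1 (CW):
@@.
.@@
After rotation 2 (CCW):
.@
@@
@.
After rotation 3 (CW):
@@.
.@@

Answer: @@.
.@@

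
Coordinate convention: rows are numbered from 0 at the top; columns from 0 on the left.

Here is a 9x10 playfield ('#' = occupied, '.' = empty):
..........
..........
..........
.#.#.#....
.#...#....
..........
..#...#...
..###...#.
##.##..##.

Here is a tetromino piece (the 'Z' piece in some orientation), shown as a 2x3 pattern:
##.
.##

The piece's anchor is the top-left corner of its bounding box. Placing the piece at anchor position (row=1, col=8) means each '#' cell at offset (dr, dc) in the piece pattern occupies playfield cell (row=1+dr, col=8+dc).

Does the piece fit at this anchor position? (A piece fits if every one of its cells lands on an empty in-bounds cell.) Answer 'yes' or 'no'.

Answer: no

Derivation:
Check each piece cell at anchor (1, 8):
  offset (0,0) -> (1,8): empty -> OK
  offset (0,1) -> (1,9): empty -> OK
  offset (1,1) -> (2,9): empty -> OK
  offset (1,2) -> (2,10): out of bounds -> FAIL
All cells valid: no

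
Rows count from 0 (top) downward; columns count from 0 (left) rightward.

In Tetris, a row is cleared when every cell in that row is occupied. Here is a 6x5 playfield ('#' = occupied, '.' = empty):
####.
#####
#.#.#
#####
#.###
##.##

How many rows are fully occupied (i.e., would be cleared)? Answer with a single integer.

Check each row:
  row 0: 1 empty cell -> not full
  row 1: 0 empty cells -> FULL (clear)
  row 2: 2 empty cells -> not full
  row 3: 0 empty cells -> FULL (clear)
  row 4: 1 empty cell -> not full
  row 5: 1 empty cell -> not full
Total rows cleared: 2

Answer: 2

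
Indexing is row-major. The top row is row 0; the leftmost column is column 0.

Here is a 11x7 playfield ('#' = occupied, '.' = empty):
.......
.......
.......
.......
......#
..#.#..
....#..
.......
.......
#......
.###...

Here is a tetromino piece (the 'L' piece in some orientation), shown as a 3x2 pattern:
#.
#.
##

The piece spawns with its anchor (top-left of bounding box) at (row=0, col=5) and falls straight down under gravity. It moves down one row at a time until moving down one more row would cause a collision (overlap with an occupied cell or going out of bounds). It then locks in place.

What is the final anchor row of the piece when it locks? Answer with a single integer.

Answer: 1

Derivation:
Spawn at (row=0, col=5). Try each row:
  row 0: fits
  row 1: fits
  row 2: blocked -> lock at row 1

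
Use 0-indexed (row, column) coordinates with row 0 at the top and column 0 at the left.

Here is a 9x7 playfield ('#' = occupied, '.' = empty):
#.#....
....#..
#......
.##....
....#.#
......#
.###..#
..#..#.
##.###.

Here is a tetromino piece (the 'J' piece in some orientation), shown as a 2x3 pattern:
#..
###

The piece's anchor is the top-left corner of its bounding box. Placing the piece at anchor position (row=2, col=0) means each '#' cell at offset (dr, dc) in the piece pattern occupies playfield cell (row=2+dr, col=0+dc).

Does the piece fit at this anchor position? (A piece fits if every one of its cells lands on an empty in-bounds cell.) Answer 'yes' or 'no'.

Answer: no

Derivation:
Check each piece cell at anchor (2, 0):
  offset (0,0) -> (2,0): occupied ('#') -> FAIL
  offset (1,0) -> (3,0): empty -> OK
  offset (1,1) -> (3,1): occupied ('#') -> FAIL
  offset (1,2) -> (3,2): occupied ('#') -> FAIL
All cells valid: no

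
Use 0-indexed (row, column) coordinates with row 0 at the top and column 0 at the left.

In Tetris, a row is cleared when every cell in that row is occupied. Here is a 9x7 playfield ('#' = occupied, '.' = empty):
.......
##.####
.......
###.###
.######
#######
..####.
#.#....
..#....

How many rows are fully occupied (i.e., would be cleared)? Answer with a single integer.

Check each row:
  row 0: 7 empty cells -> not full
  row 1: 1 empty cell -> not full
  row 2: 7 empty cells -> not full
  row 3: 1 empty cell -> not full
  row 4: 1 empty cell -> not full
  row 5: 0 empty cells -> FULL (clear)
  row 6: 3 empty cells -> not full
  row 7: 5 empty cells -> not full
  row 8: 6 empty cells -> not full
Total rows cleared: 1

Answer: 1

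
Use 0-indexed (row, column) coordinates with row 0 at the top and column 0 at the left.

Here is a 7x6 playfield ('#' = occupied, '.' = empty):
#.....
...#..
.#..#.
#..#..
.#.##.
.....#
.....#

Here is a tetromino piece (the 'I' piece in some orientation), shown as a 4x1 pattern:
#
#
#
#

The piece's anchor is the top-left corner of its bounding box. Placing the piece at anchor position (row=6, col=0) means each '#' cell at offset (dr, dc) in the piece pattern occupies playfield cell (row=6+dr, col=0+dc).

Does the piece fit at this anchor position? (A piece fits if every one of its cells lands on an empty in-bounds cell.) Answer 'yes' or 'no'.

Answer: no

Derivation:
Check each piece cell at anchor (6, 0):
  offset (0,0) -> (6,0): empty -> OK
  offset (1,0) -> (7,0): out of bounds -> FAIL
  offset (2,0) -> (8,0): out of bounds -> FAIL
  offset (3,0) -> (9,0): out of bounds -> FAIL
All cells valid: no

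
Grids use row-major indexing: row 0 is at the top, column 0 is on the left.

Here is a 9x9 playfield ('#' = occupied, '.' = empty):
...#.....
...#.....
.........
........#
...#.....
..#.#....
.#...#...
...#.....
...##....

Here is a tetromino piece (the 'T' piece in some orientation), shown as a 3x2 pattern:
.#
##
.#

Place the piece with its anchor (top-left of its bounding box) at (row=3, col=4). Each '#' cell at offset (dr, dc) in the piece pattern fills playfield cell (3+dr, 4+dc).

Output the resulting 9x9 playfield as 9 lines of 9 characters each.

Fill (3+0,4+1) = (3,5)
Fill (3+1,4+0) = (4,4)
Fill (3+1,4+1) = (4,5)
Fill (3+2,4+1) = (5,5)

Answer: ...#.....
...#.....
.........
.....#..#
...###...
..#.##...
.#...#...
...#.....
...##....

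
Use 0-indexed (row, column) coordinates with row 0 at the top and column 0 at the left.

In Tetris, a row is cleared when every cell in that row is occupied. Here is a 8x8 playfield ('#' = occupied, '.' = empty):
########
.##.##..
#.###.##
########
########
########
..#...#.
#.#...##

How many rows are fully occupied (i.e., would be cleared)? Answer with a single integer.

Answer: 4

Derivation:
Check each row:
  row 0: 0 empty cells -> FULL (clear)
  row 1: 4 empty cells -> not full
  row 2: 2 empty cells -> not full
  row 3: 0 empty cells -> FULL (clear)
  row 4: 0 empty cells -> FULL (clear)
  row 5: 0 empty cells -> FULL (clear)
  row 6: 6 empty cells -> not full
  row 7: 4 empty cells -> not full
Total rows cleared: 4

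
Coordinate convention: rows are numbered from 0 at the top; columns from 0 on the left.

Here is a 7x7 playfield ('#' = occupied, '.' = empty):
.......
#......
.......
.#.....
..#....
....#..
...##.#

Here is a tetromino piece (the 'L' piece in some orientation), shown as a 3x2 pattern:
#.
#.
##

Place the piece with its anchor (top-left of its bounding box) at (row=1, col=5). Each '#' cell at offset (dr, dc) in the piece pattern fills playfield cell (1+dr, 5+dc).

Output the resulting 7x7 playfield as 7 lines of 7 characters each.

Answer: .......
#....#.
.....#.
.#...##
..#....
....#..
...##.#

Derivation:
Fill (1+0,5+0) = (1,5)
Fill (1+1,5+0) = (2,5)
Fill (1+2,5+0) = (3,5)
Fill (1+2,5+1) = (3,6)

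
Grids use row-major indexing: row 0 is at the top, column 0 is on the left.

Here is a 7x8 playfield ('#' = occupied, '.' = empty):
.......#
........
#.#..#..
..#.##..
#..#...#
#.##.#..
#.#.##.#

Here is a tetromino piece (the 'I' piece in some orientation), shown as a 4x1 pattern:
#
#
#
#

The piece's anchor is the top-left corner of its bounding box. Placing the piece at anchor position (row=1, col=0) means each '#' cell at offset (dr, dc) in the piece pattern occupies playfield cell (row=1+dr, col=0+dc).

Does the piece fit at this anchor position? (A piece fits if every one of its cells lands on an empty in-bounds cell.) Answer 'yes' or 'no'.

Check each piece cell at anchor (1, 0):
  offset (0,0) -> (1,0): empty -> OK
  offset (1,0) -> (2,0): occupied ('#') -> FAIL
  offset (2,0) -> (3,0): empty -> OK
  offset (3,0) -> (4,0): occupied ('#') -> FAIL
All cells valid: no

Answer: no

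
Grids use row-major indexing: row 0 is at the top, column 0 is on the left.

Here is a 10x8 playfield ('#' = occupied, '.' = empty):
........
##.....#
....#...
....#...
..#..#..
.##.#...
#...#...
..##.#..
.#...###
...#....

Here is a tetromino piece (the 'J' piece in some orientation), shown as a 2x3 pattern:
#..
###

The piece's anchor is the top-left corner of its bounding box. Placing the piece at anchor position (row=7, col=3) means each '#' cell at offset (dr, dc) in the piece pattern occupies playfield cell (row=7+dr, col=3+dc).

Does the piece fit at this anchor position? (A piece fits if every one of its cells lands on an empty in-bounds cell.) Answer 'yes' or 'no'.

Check each piece cell at anchor (7, 3):
  offset (0,0) -> (7,3): occupied ('#') -> FAIL
  offset (1,0) -> (8,3): empty -> OK
  offset (1,1) -> (8,4): empty -> OK
  offset (1,2) -> (8,5): occupied ('#') -> FAIL
All cells valid: no

Answer: no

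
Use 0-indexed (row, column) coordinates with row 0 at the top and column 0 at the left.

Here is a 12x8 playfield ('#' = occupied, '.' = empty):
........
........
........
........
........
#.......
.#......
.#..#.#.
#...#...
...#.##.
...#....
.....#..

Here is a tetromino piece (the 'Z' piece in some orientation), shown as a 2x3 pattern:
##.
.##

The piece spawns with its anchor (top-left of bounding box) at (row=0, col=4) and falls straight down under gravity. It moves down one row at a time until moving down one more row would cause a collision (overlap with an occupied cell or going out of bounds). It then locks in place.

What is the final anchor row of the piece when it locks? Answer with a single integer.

Answer: 5

Derivation:
Spawn at (row=0, col=4). Try each row:
  row 0: fits
  row 1: fits
  row 2: fits
  row 3: fits
  row 4: fits
  row 5: fits
  row 6: blocked -> lock at row 5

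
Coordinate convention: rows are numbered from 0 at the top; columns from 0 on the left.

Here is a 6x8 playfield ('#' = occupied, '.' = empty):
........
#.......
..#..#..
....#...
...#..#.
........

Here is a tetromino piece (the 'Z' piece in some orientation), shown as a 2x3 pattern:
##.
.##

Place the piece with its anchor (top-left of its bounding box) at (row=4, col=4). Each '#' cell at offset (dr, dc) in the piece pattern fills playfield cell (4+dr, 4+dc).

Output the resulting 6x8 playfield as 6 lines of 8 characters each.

Fill (4+0,4+0) = (4,4)
Fill (4+0,4+1) = (4,5)
Fill (4+1,4+1) = (5,5)
Fill (4+1,4+2) = (5,6)

Answer: ........
#.......
..#..#..
....#...
...####.
.....##.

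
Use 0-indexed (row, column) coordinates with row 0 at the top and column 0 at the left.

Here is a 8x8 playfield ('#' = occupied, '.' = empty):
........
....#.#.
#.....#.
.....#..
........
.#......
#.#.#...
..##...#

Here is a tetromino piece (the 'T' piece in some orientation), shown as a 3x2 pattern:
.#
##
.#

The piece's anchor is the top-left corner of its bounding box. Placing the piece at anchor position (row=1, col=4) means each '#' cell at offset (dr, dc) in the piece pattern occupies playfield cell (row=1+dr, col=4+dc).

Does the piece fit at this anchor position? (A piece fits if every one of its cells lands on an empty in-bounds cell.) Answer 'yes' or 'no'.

Answer: no

Derivation:
Check each piece cell at anchor (1, 4):
  offset (0,1) -> (1,5): empty -> OK
  offset (1,0) -> (2,4): empty -> OK
  offset (1,1) -> (2,5): empty -> OK
  offset (2,1) -> (3,5): occupied ('#') -> FAIL
All cells valid: no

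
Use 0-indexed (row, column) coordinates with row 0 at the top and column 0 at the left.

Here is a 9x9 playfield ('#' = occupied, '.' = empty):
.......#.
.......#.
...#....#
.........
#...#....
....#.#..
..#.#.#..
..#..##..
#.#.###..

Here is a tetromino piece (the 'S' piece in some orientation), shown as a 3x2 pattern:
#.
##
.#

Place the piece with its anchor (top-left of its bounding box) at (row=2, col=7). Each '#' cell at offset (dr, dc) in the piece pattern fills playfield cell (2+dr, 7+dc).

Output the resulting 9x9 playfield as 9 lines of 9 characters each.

Fill (2+0,7+0) = (2,7)
Fill (2+1,7+0) = (3,7)
Fill (2+1,7+1) = (3,8)
Fill (2+2,7+1) = (4,8)

Answer: .......#.
.......#.
...#...##
.......##
#...#...#
....#.#..
..#.#.#..
..#..##..
#.#.###..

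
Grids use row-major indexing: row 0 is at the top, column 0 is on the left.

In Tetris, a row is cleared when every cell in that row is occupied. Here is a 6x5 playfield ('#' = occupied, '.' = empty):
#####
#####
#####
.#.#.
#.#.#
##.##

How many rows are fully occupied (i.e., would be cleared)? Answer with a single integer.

Answer: 3

Derivation:
Check each row:
  row 0: 0 empty cells -> FULL (clear)
  row 1: 0 empty cells -> FULL (clear)
  row 2: 0 empty cells -> FULL (clear)
  row 3: 3 empty cells -> not full
  row 4: 2 empty cells -> not full
  row 5: 1 empty cell -> not full
Total rows cleared: 3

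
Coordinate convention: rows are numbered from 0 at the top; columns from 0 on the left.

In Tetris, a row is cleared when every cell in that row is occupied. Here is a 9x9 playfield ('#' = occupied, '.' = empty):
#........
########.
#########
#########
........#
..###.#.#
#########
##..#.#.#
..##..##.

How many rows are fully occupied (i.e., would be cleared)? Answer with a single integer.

Check each row:
  row 0: 8 empty cells -> not full
  row 1: 1 empty cell -> not full
  row 2: 0 empty cells -> FULL (clear)
  row 3: 0 empty cells -> FULL (clear)
  row 4: 8 empty cells -> not full
  row 5: 4 empty cells -> not full
  row 6: 0 empty cells -> FULL (clear)
  row 7: 4 empty cells -> not full
  row 8: 5 empty cells -> not full
Total rows cleared: 3

Answer: 3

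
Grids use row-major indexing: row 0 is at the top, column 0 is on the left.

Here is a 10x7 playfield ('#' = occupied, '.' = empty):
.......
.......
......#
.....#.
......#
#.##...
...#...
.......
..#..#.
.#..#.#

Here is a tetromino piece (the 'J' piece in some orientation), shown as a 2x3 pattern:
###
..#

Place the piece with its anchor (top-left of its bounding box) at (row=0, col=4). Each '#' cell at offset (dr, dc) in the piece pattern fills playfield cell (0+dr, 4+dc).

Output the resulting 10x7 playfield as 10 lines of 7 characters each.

Answer: ....###
......#
......#
.....#.
......#
#.##...
...#...
.......
..#..#.
.#..#.#

Derivation:
Fill (0+0,4+0) = (0,4)
Fill (0+0,4+1) = (0,5)
Fill (0+0,4+2) = (0,6)
Fill (0+1,4+2) = (1,6)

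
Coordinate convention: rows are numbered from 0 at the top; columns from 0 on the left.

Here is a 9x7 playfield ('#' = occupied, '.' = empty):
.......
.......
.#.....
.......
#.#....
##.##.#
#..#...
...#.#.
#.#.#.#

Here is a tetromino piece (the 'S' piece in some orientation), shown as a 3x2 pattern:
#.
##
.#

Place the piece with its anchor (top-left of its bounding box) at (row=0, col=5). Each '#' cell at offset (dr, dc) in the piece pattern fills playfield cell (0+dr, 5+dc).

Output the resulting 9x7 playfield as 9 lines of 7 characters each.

Answer: .....#.
.....##
.#....#
.......
#.#....
##.##.#
#..#...
...#.#.
#.#.#.#

Derivation:
Fill (0+0,5+0) = (0,5)
Fill (0+1,5+0) = (1,5)
Fill (0+1,5+1) = (1,6)
Fill (0+2,5+1) = (2,6)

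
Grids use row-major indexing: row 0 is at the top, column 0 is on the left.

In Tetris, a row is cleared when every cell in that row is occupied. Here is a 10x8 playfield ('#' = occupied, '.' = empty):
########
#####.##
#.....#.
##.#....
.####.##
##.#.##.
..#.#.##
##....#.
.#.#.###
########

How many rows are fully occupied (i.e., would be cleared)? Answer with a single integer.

Answer: 2

Derivation:
Check each row:
  row 0: 0 empty cells -> FULL (clear)
  row 1: 1 empty cell -> not full
  row 2: 6 empty cells -> not full
  row 3: 5 empty cells -> not full
  row 4: 2 empty cells -> not full
  row 5: 3 empty cells -> not full
  row 6: 4 empty cells -> not full
  row 7: 5 empty cells -> not full
  row 8: 3 empty cells -> not full
  row 9: 0 empty cells -> FULL (clear)
Total rows cleared: 2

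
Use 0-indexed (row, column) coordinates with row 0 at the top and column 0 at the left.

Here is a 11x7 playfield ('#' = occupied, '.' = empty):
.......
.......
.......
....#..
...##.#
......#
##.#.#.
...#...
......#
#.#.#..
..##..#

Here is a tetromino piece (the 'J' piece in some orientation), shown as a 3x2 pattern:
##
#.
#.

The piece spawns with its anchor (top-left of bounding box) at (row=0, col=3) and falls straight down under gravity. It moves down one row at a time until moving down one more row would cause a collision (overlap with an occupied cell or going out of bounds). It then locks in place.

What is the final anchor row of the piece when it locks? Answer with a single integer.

Spawn at (row=0, col=3). Try each row:
  row 0: fits
  row 1: fits
  row 2: blocked -> lock at row 1

Answer: 1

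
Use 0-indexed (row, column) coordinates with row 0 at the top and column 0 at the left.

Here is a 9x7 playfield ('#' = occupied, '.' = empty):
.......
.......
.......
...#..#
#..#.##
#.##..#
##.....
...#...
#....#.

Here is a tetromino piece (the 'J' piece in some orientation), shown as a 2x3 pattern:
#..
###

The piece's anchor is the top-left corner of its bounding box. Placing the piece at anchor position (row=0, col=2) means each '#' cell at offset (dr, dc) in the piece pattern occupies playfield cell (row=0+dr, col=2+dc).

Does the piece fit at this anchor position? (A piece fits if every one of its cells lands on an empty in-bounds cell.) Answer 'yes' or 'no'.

Check each piece cell at anchor (0, 2):
  offset (0,0) -> (0,2): empty -> OK
  offset (1,0) -> (1,2): empty -> OK
  offset (1,1) -> (1,3): empty -> OK
  offset (1,2) -> (1,4): empty -> OK
All cells valid: yes

Answer: yes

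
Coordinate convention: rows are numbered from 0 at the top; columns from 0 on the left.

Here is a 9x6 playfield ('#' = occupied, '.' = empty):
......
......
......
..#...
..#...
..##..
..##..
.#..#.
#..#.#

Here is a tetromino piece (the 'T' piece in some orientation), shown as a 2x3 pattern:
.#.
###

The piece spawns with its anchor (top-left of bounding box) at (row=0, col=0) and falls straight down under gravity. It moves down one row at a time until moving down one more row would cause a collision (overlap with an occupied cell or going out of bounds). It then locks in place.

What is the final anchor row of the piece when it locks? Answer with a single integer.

Answer: 1

Derivation:
Spawn at (row=0, col=0). Try each row:
  row 0: fits
  row 1: fits
  row 2: blocked -> lock at row 1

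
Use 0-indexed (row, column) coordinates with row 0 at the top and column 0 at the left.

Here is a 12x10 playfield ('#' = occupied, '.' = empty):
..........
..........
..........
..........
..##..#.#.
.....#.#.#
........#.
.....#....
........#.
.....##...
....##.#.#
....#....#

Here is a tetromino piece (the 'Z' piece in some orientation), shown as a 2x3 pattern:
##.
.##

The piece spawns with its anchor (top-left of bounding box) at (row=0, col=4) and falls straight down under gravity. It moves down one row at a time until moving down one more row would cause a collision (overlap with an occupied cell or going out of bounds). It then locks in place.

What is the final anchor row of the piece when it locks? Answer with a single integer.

Answer: 2

Derivation:
Spawn at (row=0, col=4). Try each row:
  row 0: fits
  row 1: fits
  row 2: fits
  row 3: blocked -> lock at row 2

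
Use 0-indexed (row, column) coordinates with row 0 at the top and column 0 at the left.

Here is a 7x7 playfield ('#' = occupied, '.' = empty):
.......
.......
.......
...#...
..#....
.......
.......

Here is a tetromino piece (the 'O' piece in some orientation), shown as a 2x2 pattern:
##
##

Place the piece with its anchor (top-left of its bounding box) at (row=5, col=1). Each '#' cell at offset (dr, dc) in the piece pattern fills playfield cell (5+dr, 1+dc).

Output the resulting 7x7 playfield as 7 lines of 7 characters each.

Answer: .......
.......
.......
...#...
..#....
.##....
.##....

Derivation:
Fill (5+0,1+0) = (5,1)
Fill (5+0,1+1) = (5,2)
Fill (5+1,1+0) = (6,1)
Fill (5+1,1+1) = (6,2)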